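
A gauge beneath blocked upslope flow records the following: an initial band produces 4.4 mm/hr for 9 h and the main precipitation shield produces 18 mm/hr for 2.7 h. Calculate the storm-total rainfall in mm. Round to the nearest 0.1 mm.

total ≈ 88.2 mm

Total = Σ Rᵢ Δtᵢ = 4.4 × 9 + 18 × 2.7
      = 39.6 + 48.6 = 88.2 mm.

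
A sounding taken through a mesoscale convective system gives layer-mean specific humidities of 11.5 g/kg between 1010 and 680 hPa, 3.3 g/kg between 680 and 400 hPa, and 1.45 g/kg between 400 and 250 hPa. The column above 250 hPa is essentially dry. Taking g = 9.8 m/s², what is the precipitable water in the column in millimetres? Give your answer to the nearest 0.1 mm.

Precipitable water is the column-integrated vapour mass per unit area: PW = (1/g) Σ q̄ Δp, with q in kg/kg and Δp in Pa (1 kg/m² of water = 1 mm).
Layer 1010–680 hPa: Δp = 330 hPa = 33000 Pa, q̄ = 0.0115 kg/kg → 0.0115 × 33000 / 9.8 = 38.72 mm
Layer 680–400 hPa: Δp = 280 hPa = 28000 Pa, q̄ = 0.0033 kg/kg → 0.0033 × 28000 / 9.8 = 9.43 mm
Layer 400–250 hPa: Δp = 150 hPa = 15000 Pa, q̄ = 0.00145 kg/kg → 0.00145 × 15000 / 9.8 = 2.22 mm
PW = 38.72 + 9.43 + 2.22 = 50.37 ≈ 50.4 mm.

PW ≈ 50.4 mm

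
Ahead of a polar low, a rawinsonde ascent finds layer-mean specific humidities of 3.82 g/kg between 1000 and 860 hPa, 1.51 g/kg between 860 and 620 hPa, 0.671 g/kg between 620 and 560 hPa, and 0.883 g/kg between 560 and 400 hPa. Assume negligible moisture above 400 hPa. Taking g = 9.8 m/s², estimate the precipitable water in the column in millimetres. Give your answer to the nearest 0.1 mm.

PW ≈ 11.0 mm

Precipitable water is the column-integrated vapour mass per unit area: PW = (1/g) Σ q̄ Δp, with q in kg/kg and Δp in Pa (1 kg/m² of water = 1 mm).
Layer 1000–860 hPa: Δp = 140 hPa = 14000 Pa, q̄ = 0.00382 kg/kg → 0.00382 × 14000 / 9.8 = 5.46 mm
Layer 860–620 hPa: Δp = 240 hPa = 24000 Pa, q̄ = 0.00151 kg/kg → 0.00151 × 24000 / 9.8 = 3.70 mm
Layer 620–560 hPa: Δp = 60 hPa = 6000 Pa, q̄ = 0.000671 kg/kg → 0.000671 × 6000 / 9.8 = 0.41 mm
Layer 560–400 hPa: Δp = 160 hPa = 16000 Pa, q̄ = 0.000883 kg/kg → 0.000883 × 16000 / 9.8 = 1.44 mm
PW = 5.46 + 3.70 + 0.41 + 1.44 = 11.01 ≈ 11.0 mm.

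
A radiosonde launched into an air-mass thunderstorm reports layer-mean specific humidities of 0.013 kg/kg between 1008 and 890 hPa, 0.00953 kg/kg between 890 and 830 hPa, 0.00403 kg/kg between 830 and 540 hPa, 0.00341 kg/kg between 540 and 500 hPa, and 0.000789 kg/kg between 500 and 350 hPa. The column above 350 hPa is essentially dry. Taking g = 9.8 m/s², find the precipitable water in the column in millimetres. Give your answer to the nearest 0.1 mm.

Precipitable water is the column-integrated vapour mass per unit area: PW = (1/g) Σ q̄ Δp, with q in kg/kg and Δp in Pa (1 kg/m² of water = 1 mm).
Layer 1008–890 hPa: Δp = 118 hPa = 11800 Pa, q̄ = 0.013 kg/kg → 0.013 × 11800 / 9.8 = 15.65 mm
Layer 890–830 hPa: Δp = 60 hPa = 6000 Pa, q̄ = 0.00953 kg/kg → 0.00953 × 6000 / 9.8 = 5.83 mm
Layer 830–540 hPa: Δp = 290 hPa = 29000 Pa, q̄ = 0.00403 kg/kg → 0.00403 × 29000 / 9.8 = 11.93 mm
Layer 540–500 hPa: Δp = 40 hPa = 4000 Pa, q̄ = 0.00341 kg/kg → 0.00341 × 4000 / 9.8 = 1.39 mm
Layer 500–350 hPa: Δp = 150 hPa = 15000 Pa, q̄ = 0.000789 kg/kg → 0.000789 × 15000 / 9.8 = 1.21 mm
PW = 15.65 + 5.83 + 11.93 + 1.39 + 1.21 = 36.01 ≈ 36.0 mm.

PW ≈ 36.0 mm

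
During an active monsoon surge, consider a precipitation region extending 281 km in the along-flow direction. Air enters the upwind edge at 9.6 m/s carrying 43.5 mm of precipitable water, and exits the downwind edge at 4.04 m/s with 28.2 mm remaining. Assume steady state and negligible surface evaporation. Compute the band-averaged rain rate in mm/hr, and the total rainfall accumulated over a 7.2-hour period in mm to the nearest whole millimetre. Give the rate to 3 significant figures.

R ≈ 3.89 mm/hr; total ≈ 28 mm

Column moisture flux per unit crosswind length is F = V × PW.
Inflow: F_in = 9.6 × 43.5 = 417.6 mm·m/s
Outflow: F_out = 4.04 × 28.2 = 113.928 mm·m/s
Steady-state rate R = (F_in − F_out)/L = (417.6 − 113.928) / 281000 m = 1.081e-03 mm/s.
R = 1.081e-03 × 3600 = 3.89 mm/hr.
Over 7.2 h: total = 3.89 × 7.2 = 28.008 ≈ 28 mm.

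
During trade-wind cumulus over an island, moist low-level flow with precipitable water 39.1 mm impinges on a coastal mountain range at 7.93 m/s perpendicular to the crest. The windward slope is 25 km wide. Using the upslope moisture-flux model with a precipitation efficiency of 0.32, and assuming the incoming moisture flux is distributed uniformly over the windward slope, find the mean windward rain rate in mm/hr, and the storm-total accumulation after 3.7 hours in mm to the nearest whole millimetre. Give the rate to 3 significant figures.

R ≈ 14.3 mm/hr; total ≈ 53 mm

Incoming column moisture flux per unit ridge length: F = V × PW = 7.93 × 39.1 = 310.063 mm·m/s.
Spread over the 25 km slope with efficiency ε = 0.32: R = ε·F/W = 0.32 × 310.063 / 25000 m = 3.969e-03 mm/s.
R = 3.969e-03 × 3600 = 14.3 mm/hr.
Over 3.7 h: total = 14.3 × 3.7 = 52.91 ≈ 53 mm.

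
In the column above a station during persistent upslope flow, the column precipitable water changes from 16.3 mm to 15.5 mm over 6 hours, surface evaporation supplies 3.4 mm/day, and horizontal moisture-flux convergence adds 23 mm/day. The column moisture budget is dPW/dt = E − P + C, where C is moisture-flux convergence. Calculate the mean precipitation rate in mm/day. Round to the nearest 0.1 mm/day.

P ≈ 29.6 mm/day

dPW/dt = (15.5 − 16.3) mm / (6/24 day) = -3.200 mm/day.
P = E + C − dPW/dt = 3.4 + (23) − (-3.200) = 29.6 mm/day.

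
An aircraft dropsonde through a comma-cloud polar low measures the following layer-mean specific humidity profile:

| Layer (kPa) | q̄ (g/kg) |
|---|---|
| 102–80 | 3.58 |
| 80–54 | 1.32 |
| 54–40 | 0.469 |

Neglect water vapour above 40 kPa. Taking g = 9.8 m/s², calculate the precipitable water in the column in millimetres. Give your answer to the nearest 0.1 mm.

Precipitable water is the column-integrated vapour mass per unit area: PW = (1/g) Σ q̄ Δp, with q in kg/kg and Δp in Pa (1 kg/m² of water = 1 mm).
Layer 102–80 kPa: Δp = 220 hPa = 22000 Pa, q̄ = 0.00358 kg/kg → 0.00358 × 22000 / 9.8 = 8.04 mm
Layer 80–54 kPa: Δp = 260 hPa = 26000 Pa, q̄ = 0.00132 kg/kg → 0.00132 × 26000 / 9.8 = 3.50 mm
Layer 54–40 kPa: Δp = 140 hPa = 14000 Pa, q̄ = 0.000469 kg/kg → 0.000469 × 14000 / 9.8 = 0.67 mm
PW = 8.04 + 3.50 + 0.67 = 12.21 ≈ 12.2 mm.

PW ≈ 12.2 mm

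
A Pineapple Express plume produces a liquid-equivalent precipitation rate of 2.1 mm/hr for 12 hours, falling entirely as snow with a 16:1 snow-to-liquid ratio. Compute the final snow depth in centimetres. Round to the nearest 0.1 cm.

snow depth ≈ 40.3 cm

Liquid-equivalent depth = 2.1 × 12 = 25.2 mm.
Snow depth = 25.2 mm × 16 = 403.2 mm = 40.3 cm.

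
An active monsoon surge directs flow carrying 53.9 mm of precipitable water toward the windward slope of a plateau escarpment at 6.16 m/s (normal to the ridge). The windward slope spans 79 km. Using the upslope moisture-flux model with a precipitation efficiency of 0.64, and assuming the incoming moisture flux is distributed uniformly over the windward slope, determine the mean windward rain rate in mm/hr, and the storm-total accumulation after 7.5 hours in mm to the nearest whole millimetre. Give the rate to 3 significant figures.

R ≈ 9.68 mm/hr; total ≈ 73 mm

Incoming column moisture flux per unit ridge length: F = V × PW = 6.16 × 53.9 = 332.024 mm·m/s.
Spread over the 79 km slope with efficiency ε = 0.64: R = ε·F/W = 0.64 × 332.024 / 79000 m = 2.690e-03 mm/s.
R = 2.690e-03 × 3600 = 9.68 mm/hr.
Over 7.5 h: total = 9.68 × 7.5 = 72.6 ≈ 73 mm.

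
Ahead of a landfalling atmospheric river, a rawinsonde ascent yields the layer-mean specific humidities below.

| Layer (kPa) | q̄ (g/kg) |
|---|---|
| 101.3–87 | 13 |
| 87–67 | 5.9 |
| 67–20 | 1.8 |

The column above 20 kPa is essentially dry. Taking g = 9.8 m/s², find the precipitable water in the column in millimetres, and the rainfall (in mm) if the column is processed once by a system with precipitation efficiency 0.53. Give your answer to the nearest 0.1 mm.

PW ≈ 39.6 mm; rainfall ≈ 21.0 mm

Precipitable water is the column-integrated vapour mass per unit area: PW = (1/g) Σ q̄ Δp, with q in kg/kg and Δp in Pa (1 kg/m² of water = 1 mm).
Layer 101.3–87 kPa: Δp = 143 hPa = 14300 Pa, q̄ = 0.013 kg/kg → 0.013 × 14300 / 9.8 = 18.97 mm
Layer 87–67 kPa: Δp = 200 hPa = 20000 Pa, q̄ = 0.0059 kg/kg → 0.0059 × 20000 / 9.8 = 12.04 mm
Layer 67–20 kPa: Δp = 470 hPa = 47000 Pa, q̄ = 0.0018 kg/kg → 0.0018 × 47000 / 9.8 = 8.63 mm
PW = 18.97 + 12.04 + 8.63 = 39.64 ≈ 39.6 mm.
Rainfall = ε × PW = 0.53 × 39.6 = 21.0 mm.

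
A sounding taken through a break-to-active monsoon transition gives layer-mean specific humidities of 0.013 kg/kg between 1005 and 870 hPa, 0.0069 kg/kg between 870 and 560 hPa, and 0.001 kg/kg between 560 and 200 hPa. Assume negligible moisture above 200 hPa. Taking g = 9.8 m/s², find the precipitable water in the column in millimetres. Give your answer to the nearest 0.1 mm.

Precipitable water is the column-integrated vapour mass per unit area: PW = (1/g) Σ q̄ Δp, with q in kg/kg and Δp in Pa (1 kg/m² of water = 1 mm).
Layer 1005–870 hPa: Δp = 135 hPa = 13500 Pa, q̄ = 0.013 kg/kg → 0.013 × 13500 / 9.8 = 17.91 mm
Layer 870–560 hPa: Δp = 310 hPa = 31000 Pa, q̄ = 0.0069 kg/kg → 0.0069 × 31000 / 9.8 = 21.83 mm
Layer 560–200 hPa: Δp = 360 hPa = 36000 Pa, q̄ = 0.001 kg/kg → 0.001 × 36000 / 9.8 = 3.67 mm
PW = 17.91 + 21.83 + 3.67 = 43.41 ≈ 43.4 mm.

PW ≈ 43.4 mm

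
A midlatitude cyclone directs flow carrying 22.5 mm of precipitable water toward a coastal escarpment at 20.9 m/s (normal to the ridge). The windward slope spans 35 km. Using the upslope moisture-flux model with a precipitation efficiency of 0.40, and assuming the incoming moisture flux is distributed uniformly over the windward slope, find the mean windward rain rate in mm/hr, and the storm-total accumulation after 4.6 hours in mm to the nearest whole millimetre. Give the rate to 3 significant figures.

Incoming column moisture flux per unit ridge length: F = V × PW = 20.9 × 22.5 = 470.25 mm·m/s.
Spread over the 35 km slope with efficiency ε = 0.40: R = ε·F/W = 0.40 × 470.25 / 35000 m = 5.374e-03 mm/s.
R = 5.374e-03 × 3600 = 19.3 mm/hr.
Over 4.6 h: total = 19.3 × 4.6 = 88.78 ≈ 89 mm.

R ≈ 19.3 mm/hr; total ≈ 89 mm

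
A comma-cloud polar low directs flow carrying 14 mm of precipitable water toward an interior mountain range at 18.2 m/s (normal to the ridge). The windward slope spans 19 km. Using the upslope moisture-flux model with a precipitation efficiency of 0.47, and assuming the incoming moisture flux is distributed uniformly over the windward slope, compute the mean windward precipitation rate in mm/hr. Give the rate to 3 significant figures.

R ≈ 22.7 mm/hr

Incoming column moisture flux per unit ridge length: F = V × PW = 18.2 × 14 = 254.8 mm·m/s.
Spread over the 19 km slope with efficiency ε = 0.47: R = ε·F/W = 0.47 × 254.8 / 19000 m = 6.303e-03 mm/s.
R = 6.303e-03 × 3600 = 22.7 mm/hr.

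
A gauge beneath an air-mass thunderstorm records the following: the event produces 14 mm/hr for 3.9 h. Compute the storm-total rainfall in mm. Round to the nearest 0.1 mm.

Total = Σ Rᵢ Δtᵢ = 14 × 3.9
      = 54.6 = 54.6 mm.

total ≈ 54.6 mm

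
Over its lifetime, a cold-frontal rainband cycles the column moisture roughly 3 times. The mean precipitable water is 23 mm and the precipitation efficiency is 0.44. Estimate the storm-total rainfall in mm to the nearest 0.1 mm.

rainfall ≈ 30.4 mm

Each cycle deposits ε × PW = 0.44 × 23 = 10.12 mm.
Over 3 cycles: 3 × 10.12 = 30.4 mm.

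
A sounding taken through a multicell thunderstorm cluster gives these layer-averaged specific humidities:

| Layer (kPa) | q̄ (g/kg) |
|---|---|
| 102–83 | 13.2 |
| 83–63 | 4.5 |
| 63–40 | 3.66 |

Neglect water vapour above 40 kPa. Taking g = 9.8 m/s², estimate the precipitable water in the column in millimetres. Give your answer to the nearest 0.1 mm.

Precipitable water is the column-integrated vapour mass per unit area: PW = (1/g) Σ q̄ Δp, with q in kg/kg and Δp in Pa (1 kg/m² of water = 1 mm).
Layer 102–83 kPa: Δp = 190 hPa = 19000 Pa, q̄ = 0.0132 kg/kg → 0.0132 × 19000 / 9.8 = 25.59 mm
Layer 83–63 kPa: Δp = 200 hPa = 20000 Pa, q̄ = 0.0045 kg/kg → 0.0045 × 20000 / 9.8 = 9.18 mm
Layer 63–40 kPa: Δp = 230 hPa = 23000 Pa, q̄ = 0.00366 kg/kg → 0.00366 × 23000 / 9.8 = 8.59 mm
PW = 25.59 + 9.18 + 8.59 = 43.36 ≈ 43.4 mm.

PW ≈ 43.4 mm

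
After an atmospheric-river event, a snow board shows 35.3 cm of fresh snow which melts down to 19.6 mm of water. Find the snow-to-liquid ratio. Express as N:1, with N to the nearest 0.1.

Ratio = snow depth / SWE = 353 mm / 19.6 mm = 18.0, i.e. 18.0:1.

ratio ≈ 18.0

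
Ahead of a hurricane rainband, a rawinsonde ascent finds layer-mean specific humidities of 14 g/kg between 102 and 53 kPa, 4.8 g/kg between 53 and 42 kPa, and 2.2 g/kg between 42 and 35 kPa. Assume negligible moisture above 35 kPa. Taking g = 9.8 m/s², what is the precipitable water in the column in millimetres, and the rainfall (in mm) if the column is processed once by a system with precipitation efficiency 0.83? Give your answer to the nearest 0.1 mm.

PW ≈ 77.0 mm; rainfall ≈ 63.9 mm

Precipitable water is the column-integrated vapour mass per unit area: PW = (1/g) Σ q̄ Δp, with q in kg/kg and Δp in Pa (1 kg/m² of water = 1 mm).
Layer 102–53 kPa: Δp = 490 hPa = 49000 Pa, q̄ = 0.014 kg/kg → 0.014 × 49000 / 9.8 = 70.00 mm
Layer 53–42 kPa: Δp = 110 hPa = 11000 Pa, q̄ = 0.0048 kg/kg → 0.0048 × 11000 / 9.8 = 5.39 mm
Layer 42–35 kPa: Δp = 70 hPa = 7000 Pa, q̄ = 0.0022 kg/kg → 0.0022 × 7000 / 9.8 = 1.57 mm
PW = 70.00 + 5.39 + 1.57 = 76.96 ≈ 77.0 mm.
Rainfall = ε × PW = 0.83 × 77.0 = 63.9 mm.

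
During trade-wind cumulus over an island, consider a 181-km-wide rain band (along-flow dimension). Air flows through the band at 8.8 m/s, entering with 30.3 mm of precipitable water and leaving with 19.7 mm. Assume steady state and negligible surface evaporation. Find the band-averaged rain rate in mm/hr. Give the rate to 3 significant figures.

R ≈ 1.86 mm/hr

Column moisture flux per unit crosswind length is F = V × PW.
Inflow: F_in = 8.8 × 30.3 = 266.64 mm·m/s
Outflow: F_out = 8.8 × 19.7 = 173.36 mm·m/s
Steady-state rate R = (F_in − F_out)/L = (266.64 − 173.36) / 181000 m = 5.154e-04 mm/s.
R = 5.154e-04 × 3600 = 1.86 mm/hr.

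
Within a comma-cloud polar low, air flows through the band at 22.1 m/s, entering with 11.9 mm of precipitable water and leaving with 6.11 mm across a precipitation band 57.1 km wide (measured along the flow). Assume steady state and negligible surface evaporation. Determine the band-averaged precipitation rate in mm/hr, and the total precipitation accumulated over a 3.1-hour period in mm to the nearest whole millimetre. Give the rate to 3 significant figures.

R ≈ 8.07 mm/hr; total ≈ 25 mm

Column moisture flux per unit crosswind length is F = V × PW.
Inflow: F_in = 22.1 × 11.9 = 262.99 mm·m/s
Outflow: F_out = 22.1 × 6.11 = 135.031 mm·m/s
Steady-state rate R = (F_in − F_out)/L = (262.99 − 135.031) / 57100 m = 2.241e-03 mm/s.
R = 2.241e-03 × 3600 = 8.07 mm/hr.
Over 3.1 h: total = 8.07 × 3.1 = 25.017 ≈ 25 mm.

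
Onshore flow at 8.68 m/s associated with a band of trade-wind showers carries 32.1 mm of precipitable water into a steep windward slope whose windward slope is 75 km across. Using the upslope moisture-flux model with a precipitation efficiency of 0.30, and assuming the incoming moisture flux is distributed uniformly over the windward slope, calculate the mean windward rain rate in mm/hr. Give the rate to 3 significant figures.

Incoming column moisture flux per unit ridge length: F = V × PW = 8.68 × 32.1 = 278.628 mm·m/s.
Spread over the 75 km slope with efficiency ε = 0.30: R = ε·F/W = 0.30 × 278.628 / 75000 m = 1.115e-03 mm/s.
R = 1.115e-03 × 3600 = 4.01 mm/hr.

R ≈ 4.01 mm/hr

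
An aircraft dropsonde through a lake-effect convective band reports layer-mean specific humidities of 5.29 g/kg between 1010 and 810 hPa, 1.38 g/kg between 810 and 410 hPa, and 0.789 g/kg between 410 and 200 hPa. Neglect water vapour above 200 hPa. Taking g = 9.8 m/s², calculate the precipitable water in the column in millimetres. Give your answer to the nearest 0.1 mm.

PW ≈ 18.1 mm

Precipitable water is the column-integrated vapour mass per unit area: PW = (1/g) Σ q̄ Δp, with q in kg/kg and Δp in Pa (1 kg/m² of water = 1 mm).
Layer 1010–810 hPa: Δp = 200 hPa = 20000 Pa, q̄ = 0.00529 kg/kg → 0.00529 × 20000 / 9.8 = 10.80 mm
Layer 810–410 hPa: Δp = 400 hPa = 40000 Pa, q̄ = 0.00138 kg/kg → 0.00138 × 40000 / 9.8 = 5.63 mm
Layer 410–200 hPa: Δp = 210 hPa = 21000 Pa, q̄ = 0.000789 kg/kg → 0.000789 × 21000 / 9.8 = 1.69 mm
PW = 10.80 + 5.63 + 1.69 = 18.12 ≈ 18.1 mm.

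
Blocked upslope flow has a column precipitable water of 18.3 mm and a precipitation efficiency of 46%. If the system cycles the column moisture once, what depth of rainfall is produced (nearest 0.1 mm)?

rainfall ≈ 8.4 mm

Rainfall = ε × PW = 0.46 × 18.3 = 8.4 mm.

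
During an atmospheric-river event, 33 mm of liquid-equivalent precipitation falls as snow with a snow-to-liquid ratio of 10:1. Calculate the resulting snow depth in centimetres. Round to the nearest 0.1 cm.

snow depth ≈ 33.0 cm

Snow depth = liquid × ratio = 33 mm × 10 = 330 mm = 33.0 cm.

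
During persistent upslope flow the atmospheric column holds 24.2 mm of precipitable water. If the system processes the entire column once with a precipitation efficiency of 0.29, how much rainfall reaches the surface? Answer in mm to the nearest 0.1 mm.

rainfall ≈ 7.0 mm

Rainfall = ε × PW = 0.29 × 24.2 = 7.0 mm.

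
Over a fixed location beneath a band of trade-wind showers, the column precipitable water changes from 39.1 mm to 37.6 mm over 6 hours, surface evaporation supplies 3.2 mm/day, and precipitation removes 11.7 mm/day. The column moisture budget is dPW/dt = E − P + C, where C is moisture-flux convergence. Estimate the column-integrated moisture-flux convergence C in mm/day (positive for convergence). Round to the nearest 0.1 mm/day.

C ≈ 2.5 mm/day

dPW/dt = (37.6 − 39.1) mm / (6/24 day) = -6.000 mm/day.
C = dPW/dt − E + P = (-6.000) − 3.2 + 11.7 = 2.5 mm/day.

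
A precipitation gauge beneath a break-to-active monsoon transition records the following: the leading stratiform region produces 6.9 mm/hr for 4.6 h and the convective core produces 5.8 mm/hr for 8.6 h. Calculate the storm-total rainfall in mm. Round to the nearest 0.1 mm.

total ≈ 81.6 mm

Total = Σ Rᵢ Δtᵢ = 6.9 × 4.6 + 5.8 × 8.6
      = 31.74 + 49.88 = 81.6 mm.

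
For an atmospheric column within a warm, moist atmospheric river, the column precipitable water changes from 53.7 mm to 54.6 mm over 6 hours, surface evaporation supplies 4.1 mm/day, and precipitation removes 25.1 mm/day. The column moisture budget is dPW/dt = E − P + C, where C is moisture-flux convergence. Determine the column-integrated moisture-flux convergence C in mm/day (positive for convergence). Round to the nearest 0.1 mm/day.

C ≈ 24.6 mm/day

dPW/dt = (54.6 − 53.7) mm / (6/24 day) = +3.600 mm/day.
C = dPW/dt − E + P = (+3.600) − 4.1 + 25.1 = 24.6 mm/day.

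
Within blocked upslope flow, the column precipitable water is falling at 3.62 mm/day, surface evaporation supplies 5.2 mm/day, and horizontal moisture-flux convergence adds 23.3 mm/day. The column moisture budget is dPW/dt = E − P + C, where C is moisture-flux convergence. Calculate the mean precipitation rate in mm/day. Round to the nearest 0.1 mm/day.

dPW/dt = -3.62 mm/day.
P = E + C − dPW/dt = 5.2 + (23.3) − (-3.62) = 32.1 mm/day.

P ≈ 32.1 mm/day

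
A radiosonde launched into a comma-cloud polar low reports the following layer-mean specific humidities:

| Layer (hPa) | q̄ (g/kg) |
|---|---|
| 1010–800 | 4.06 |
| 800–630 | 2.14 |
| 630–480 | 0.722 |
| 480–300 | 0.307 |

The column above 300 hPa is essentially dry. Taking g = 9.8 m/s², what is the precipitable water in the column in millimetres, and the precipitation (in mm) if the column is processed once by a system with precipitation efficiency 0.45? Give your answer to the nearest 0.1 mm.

Precipitable water is the column-integrated vapour mass per unit area: PW = (1/g) Σ q̄ Δp, with q in kg/kg and Δp in Pa (1 kg/m² of water = 1 mm).
Layer 1010–800 hPa: Δp = 210 hPa = 21000 Pa, q̄ = 0.00406 kg/kg → 0.00406 × 21000 / 9.8 = 8.70 mm
Layer 800–630 hPa: Δp = 170 hPa = 17000 Pa, q̄ = 0.00214 kg/kg → 0.00214 × 17000 / 9.8 = 3.71 mm
Layer 630–480 hPa: Δp = 150 hPa = 15000 Pa, q̄ = 0.000722 kg/kg → 0.000722 × 15000 / 9.8 = 1.11 mm
Layer 480–300 hPa: Δp = 180 hPa = 18000 Pa, q̄ = 0.000307 kg/kg → 0.000307 × 18000 / 9.8 = 0.56 mm
PW = 8.70 + 3.71 + 1.11 + 0.56 = 14.08 ≈ 14.1 mm.
Precipitation = ε × PW = 0.45 × 14.1 = 6.3 mm.

PW ≈ 14.1 mm; precipitation ≈ 6.3 mm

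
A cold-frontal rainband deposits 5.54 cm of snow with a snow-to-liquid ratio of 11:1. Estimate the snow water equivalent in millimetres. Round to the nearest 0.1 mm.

SWE = snow depth / ratio = 5.54 cm / 11 = 0.504 cm = 5.0 mm.

SWE ≈ 5.0 mm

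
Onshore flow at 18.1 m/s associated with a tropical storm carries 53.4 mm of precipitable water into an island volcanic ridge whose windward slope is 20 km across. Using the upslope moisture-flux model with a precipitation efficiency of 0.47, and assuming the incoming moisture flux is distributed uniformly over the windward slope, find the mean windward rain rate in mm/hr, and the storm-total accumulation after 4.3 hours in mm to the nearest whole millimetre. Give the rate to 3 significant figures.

R ≈ 81.8 mm/hr; total ≈ 352 mm

Incoming column moisture flux per unit ridge length: F = V × PW = 18.1 × 53.4 = 966.54 mm·m/s.
Spread over the 20 km slope with efficiency ε = 0.47: R = ε·F/W = 0.47 × 966.54 / 20000 m = 2.271e-02 mm/s.
R = 2.271e-02 × 3600 = 81.8 mm/hr.
Over 4.3 h: total = 81.8 × 4.3 = 351.74 ≈ 352 mm.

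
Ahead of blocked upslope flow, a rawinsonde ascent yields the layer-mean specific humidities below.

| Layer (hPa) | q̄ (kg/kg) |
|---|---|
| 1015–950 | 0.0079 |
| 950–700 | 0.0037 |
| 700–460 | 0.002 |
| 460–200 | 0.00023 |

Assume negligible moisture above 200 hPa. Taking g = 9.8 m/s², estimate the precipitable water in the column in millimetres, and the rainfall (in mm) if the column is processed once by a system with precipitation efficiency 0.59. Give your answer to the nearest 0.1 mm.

PW ≈ 20.2 mm; rainfall ≈ 11.9 mm

Precipitable water is the column-integrated vapour mass per unit area: PW = (1/g) Σ q̄ Δp, with q in kg/kg and Δp in Pa (1 kg/m² of water = 1 mm).
Layer 1015–950 hPa: Δp = 65 hPa = 6500 Pa, q̄ = 0.0079 kg/kg → 0.0079 × 6500 / 9.8 = 5.24 mm
Layer 950–700 hPa: Δp = 250 hPa = 25000 Pa, q̄ = 0.0037 kg/kg → 0.0037 × 25000 / 9.8 = 9.44 mm
Layer 700–460 hPa: Δp = 240 hPa = 24000 Pa, q̄ = 0.002 kg/kg → 0.002 × 24000 / 9.8 = 4.90 mm
Layer 460–200 hPa: Δp = 260 hPa = 26000 Pa, q̄ = 0.00023 kg/kg → 0.00023 × 26000 / 9.8 = 0.61 mm
PW = 5.24 + 9.44 + 4.90 + 0.61 = 20.19 ≈ 20.2 mm.
Rainfall = ε × PW = 0.59 × 20.2 = 11.9 mm.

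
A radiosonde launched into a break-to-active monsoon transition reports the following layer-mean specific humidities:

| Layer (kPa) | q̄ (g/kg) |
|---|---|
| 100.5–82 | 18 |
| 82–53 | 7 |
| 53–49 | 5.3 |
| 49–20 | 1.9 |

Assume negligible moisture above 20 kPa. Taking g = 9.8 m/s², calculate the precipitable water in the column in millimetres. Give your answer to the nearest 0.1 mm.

PW ≈ 62.5 mm

Precipitable water is the column-integrated vapour mass per unit area: PW = (1/g) Σ q̄ Δp, with q in kg/kg and Δp in Pa (1 kg/m² of water = 1 mm).
Layer 100.5–82 kPa: Δp = 185 hPa = 18500 Pa, q̄ = 0.018 kg/kg → 0.018 × 18500 / 9.8 = 33.98 mm
Layer 82–53 kPa: Δp = 290 hPa = 29000 Pa, q̄ = 0.007 kg/kg → 0.007 × 29000 / 9.8 = 20.71 mm
Layer 53–49 kPa: Δp = 40 hPa = 4000 Pa, q̄ = 0.0053 kg/kg → 0.0053 × 4000 / 9.8 = 2.16 mm
Layer 49–20 kPa: Δp = 290 hPa = 29000 Pa, q̄ = 0.0019 kg/kg → 0.0019 × 29000 / 9.8 = 5.62 mm
PW = 33.98 + 20.71 + 2.16 + 5.62 = 62.47 ≈ 62.5 mm.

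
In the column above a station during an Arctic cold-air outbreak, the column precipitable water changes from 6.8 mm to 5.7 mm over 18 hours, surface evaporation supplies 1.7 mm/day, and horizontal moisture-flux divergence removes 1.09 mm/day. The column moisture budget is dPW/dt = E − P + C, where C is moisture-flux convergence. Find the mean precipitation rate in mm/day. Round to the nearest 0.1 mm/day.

P ≈ 2.1 mm/day

dPW/dt = (5.7 − 6.8) mm / (18/24 day) = -1.467 mm/day.
P = E + C − dPW/dt = 1.7 + (-1.09) − (-1.467) = 2.1 mm/day.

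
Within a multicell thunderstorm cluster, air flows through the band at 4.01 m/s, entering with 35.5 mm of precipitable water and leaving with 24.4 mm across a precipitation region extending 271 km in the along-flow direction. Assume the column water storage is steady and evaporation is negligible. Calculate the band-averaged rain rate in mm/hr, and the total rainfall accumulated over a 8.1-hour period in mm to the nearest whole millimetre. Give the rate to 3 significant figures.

Column moisture flux per unit crosswind length is F = V × PW.
Inflow: F_in = 4.01 × 35.5 = 142.355 mm·m/s
Outflow: F_out = 4.01 × 24.4 = 97.844 mm·m/s
Steady-state rate R = (F_in − F_out)/L = (142.355 − 97.844) / 271000 m = 1.642e-04 mm/s.
R = 1.642e-04 × 3600 = 0.591 mm/hr.
Over 8.1 h: total = 0.591 × 8.1 = 4.7871 ≈ 5 mm.

R ≈ 0.591 mm/hr; total ≈ 5 mm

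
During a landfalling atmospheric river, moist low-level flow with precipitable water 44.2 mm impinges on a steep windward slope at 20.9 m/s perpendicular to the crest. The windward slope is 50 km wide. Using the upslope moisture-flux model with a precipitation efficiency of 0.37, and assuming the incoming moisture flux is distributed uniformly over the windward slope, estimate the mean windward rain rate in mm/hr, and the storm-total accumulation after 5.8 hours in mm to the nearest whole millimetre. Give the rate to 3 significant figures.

Incoming column moisture flux per unit ridge length: F = V × PW = 20.9 × 44.2 = 923.78 mm·m/s.
Spread over the 50 km slope with efficiency ε = 0.37: R = ε·F/W = 0.37 × 923.78 / 50000 m = 6.836e-03 mm/s.
R = 6.836e-03 × 3600 = 24.6 mm/hr.
Over 5.8 h: total = 24.6 × 5.8 = 142.68 ≈ 143 mm.

R ≈ 24.6 mm/hr; total ≈ 143 mm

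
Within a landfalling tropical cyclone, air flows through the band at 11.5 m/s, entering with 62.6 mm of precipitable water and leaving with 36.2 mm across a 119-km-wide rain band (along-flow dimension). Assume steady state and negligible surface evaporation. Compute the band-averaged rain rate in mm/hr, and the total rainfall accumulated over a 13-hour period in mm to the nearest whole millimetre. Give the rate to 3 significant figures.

R ≈ 9.18 mm/hr; total ≈ 119 mm

Column moisture flux per unit crosswind length is F = V × PW.
Inflow: F_in = 11.5 × 62.6 = 719.9 mm·m/s
Outflow: F_out = 11.5 × 36.2 = 416.3 mm·m/s
Steady-state rate R = (F_in − F_out)/L = (719.9 − 416.3) / 119000 m = 2.551e-03 mm/s.
R = 2.551e-03 × 3600 = 9.18 mm/hr.
Over 13 h: total = 9.18 × 13 = 119.34 ≈ 119 mm.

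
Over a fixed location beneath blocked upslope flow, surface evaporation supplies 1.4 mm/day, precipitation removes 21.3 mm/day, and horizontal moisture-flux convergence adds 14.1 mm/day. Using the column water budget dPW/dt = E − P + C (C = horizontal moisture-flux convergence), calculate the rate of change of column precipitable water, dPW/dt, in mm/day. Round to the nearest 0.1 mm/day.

dPW/dt = E − P + C = 1.4 − 21.3 + (14.1) = -5.8 mm/day.

dPW/dt ≈ -5.8 mm/day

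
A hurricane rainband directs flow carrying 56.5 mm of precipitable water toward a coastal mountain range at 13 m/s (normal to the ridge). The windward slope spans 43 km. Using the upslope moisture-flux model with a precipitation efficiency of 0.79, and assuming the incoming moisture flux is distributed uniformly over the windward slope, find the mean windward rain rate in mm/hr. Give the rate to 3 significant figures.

Incoming column moisture flux per unit ridge length: F = V × PW = 13 × 56.5 = 734.5 mm·m/s.
Spread over the 43 km slope with efficiency ε = 0.79: R = ε·F/W = 0.79 × 734.5 / 43000 m = 1.349e-02 mm/s.
R = 1.349e-02 × 3600 = 48.6 mm/hr.

R ≈ 48.6 mm/hr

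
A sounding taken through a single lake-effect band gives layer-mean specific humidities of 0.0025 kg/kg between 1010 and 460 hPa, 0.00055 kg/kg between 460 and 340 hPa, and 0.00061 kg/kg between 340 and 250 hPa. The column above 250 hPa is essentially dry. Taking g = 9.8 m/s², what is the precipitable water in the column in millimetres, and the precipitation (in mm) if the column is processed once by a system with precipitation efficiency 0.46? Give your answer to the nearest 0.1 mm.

Precipitable water is the column-integrated vapour mass per unit area: PW = (1/g) Σ q̄ Δp, with q in kg/kg and Δp in Pa (1 kg/m² of water = 1 mm).
Layer 1010–460 hPa: Δp = 550 hPa = 55000 Pa, q̄ = 0.0025 kg/kg → 0.0025 × 55000 / 9.8 = 14.03 mm
Layer 460–340 hPa: Δp = 120 hPa = 12000 Pa, q̄ = 0.00055 kg/kg → 0.00055 × 12000 / 9.8 = 0.67 mm
Layer 340–250 hPa: Δp = 90 hPa = 9000 Pa, q̄ = 0.00061 kg/kg → 0.00061 × 9000 / 9.8 = 0.56 mm
PW = 14.03 + 0.67 + 0.56 = 15.26 ≈ 15.3 mm.
Precipitation = ε × PW = 0.46 × 15.3 = 7.0 mm.

PW ≈ 15.3 mm; precipitation ≈ 7.0 mm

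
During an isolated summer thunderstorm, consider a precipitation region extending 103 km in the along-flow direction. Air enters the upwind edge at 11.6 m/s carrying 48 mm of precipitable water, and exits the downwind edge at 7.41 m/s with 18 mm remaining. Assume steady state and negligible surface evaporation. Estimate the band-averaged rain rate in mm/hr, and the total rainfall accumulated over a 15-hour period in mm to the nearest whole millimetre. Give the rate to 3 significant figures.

Column moisture flux per unit crosswind length is F = V × PW.
Inflow: F_in = 11.6 × 48 = 556.8 mm·m/s
Outflow: F_out = 7.41 × 18 = 133.38 mm·m/s
Steady-state rate R = (F_in − F_out)/L = (556.8 − 133.38) / 103000 m = 4.111e-03 mm/s.
R = 4.111e-03 × 3600 = 14.8 mm/hr.
Over 15 h: total = 14.8 × 15 = 222 mm.

R ≈ 14.8 mm/hr; total ≈ 222 mm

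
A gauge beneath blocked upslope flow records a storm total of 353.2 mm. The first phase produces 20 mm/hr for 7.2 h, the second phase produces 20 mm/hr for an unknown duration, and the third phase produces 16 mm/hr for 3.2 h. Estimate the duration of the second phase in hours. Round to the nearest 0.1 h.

Known phases: 20 × 7.2 + 16 × 3.2 = 144 + 51.2 = 195.2 mm.
Remaining depth = 353.2 − 195.2 = 158 mm.
Duration = 158 / 20 = 7.9 h.

duration ≈ 7.9 h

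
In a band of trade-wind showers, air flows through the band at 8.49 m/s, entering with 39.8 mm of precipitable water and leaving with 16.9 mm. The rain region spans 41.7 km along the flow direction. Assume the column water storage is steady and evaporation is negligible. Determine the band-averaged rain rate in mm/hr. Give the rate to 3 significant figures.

R ≈ 16.8 mm/hr

Column moisture flux per unit crosswind length is F = V × PW.
Inflow: F_in = 8.49 × 39.8 = 337.902 mm·m/s
Outflow: F_out = 8.49 × 16.9 = 143.481 mm·m/s
Steady-state rate R = (F_in − F_out)/L = (337.902 − 143.481) / 41700 m = 4.662e-03 mm/s.
R = 4.662e-03 × 3600 = 16.8 mm/hr.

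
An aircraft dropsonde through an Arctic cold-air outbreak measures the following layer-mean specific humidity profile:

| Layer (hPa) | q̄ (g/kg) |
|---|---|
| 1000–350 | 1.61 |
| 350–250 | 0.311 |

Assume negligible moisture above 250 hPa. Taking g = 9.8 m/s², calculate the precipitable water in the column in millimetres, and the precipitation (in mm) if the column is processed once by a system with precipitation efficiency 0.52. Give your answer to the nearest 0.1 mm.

Precipitable water is the column-integrated vapour mass per unit area: PW = (1/g) Σ q̄ Δp, with q in kg/kg and Δp in Pa (1 kg/m² of water = 1 mm).
Layer 1000–350 hPa: Δp = 650 hPa = 65000 Pa, q̄ = 0.00161 kg/kg → 0.00161 × 65000 / 9.8 = 10.68 mm
Layer 350–250 hPa: Δp = 100 hPa = 10000 Pa, q̄ = 0.000311 kg/kg → 0.000311 × 10000 / 9.8 = 0.32 mm
PW = 10.68 + 0.32 = 11.00 ≈ 11.0 mm.
Precipitation = ε × PW = 0.52 × 11.0 = 5.7 mm.

PW ≈ 11.0 mm; precipitation ≈ 5.7 mm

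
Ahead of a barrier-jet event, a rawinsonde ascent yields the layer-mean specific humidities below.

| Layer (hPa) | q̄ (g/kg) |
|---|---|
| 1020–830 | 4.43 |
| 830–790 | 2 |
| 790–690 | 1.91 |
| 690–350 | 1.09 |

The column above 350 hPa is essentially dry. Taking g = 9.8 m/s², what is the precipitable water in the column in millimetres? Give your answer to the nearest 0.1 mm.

PW ≈ 15.1 mm

Precipitable water is the column-integrated vapour mass per unit area: PW = (1/g) Σ q̄ Δp, with q in kg/kg and Δp in Pa (1 kg/m² of water = 1 mm).
Layer 1020–830 hPa: Δp = 190 hPa = 19000 Pa, q̄ = 0.00443 kg/kg → 0.00443 × 19000 / 9.8 = 8.59 mm
Layer 830–790 hPa: Δp = 40 hPa = 4000 Pa, q̄ = 0.002 kg/kg → 0.002 × 4000 / 9.8 = 0.82 mm
Layer 790–690 hPa: Δp = 100 hPa = 10000 Pa, q̄ = 0.00191 kg/kg → 0.00191 × 10000 / 9.8 = 1.95 mm
Layer 690–350 hPa: Δp = 340 hPa = 34000 Pa, q̄ = 0.00109 kg/kg → 0.00109 × 34000 / 9.8 = 3.78 mm
PW = 8.59 + 0.82 + 1.95 + 3.78 = 15.14 ≈ 15.1 mm.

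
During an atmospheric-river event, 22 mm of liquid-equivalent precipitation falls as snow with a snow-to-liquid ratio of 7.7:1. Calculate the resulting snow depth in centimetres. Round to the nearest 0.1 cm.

Snow depth = liquid × ratio = 22 mm × 7.7 = 169.4 mm = 16.9 cm.

snow depth ≈ 16.9 cm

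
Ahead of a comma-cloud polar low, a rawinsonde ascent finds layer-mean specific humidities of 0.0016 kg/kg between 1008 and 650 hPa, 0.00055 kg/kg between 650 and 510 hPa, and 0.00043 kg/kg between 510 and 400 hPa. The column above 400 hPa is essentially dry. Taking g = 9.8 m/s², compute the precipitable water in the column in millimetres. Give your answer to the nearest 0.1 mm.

PW ≈ 7.1 mm

Precipitable water is the column-integrated vapour mass per unit area: PW = (1/g) Σ q̄ Δp, with q in kg/kg and Δp in Pa (1 kg/m² of water = 1 mm).
Layer 1008–650 hPa: Δp = 358 hPa = 35800 Pa, q̄ = 0.0016 kg/kg → 0.0016 × 35800 / 9.8 = 5.84 mm
Layer 650–510 hPa: Δp = 140 hPa = 14000 Pa, q̄ = 0.00055 kg/kg → 0.00055 × 14000 / 9.8 = 0.79 mm
Layer 510–400 hPa: Δp = 110 hPa = 11000 Pa, q̄ = 0.00043 kg/kg → 0.00043 × 11000 / 9.8 = 0.48 mm
PW = 5.84 + 0.79 + 0.48 = 7.11 ≈ 7.1 mm.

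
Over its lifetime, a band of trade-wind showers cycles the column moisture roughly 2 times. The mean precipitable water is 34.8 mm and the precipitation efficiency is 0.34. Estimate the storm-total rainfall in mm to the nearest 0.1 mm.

rainfall ≈ 23.7 mm

Each cycle deposits ε × PW = 0.34 × 34.8 = 11.832 mm.
Over 2 cycles: 2 × 11.832 = 23.7 mm.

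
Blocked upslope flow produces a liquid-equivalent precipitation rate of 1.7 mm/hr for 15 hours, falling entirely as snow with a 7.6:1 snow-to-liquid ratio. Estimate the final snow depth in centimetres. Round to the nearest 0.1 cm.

Liquid-equivalent depth = 1.7 × 15 = 25.5 mm.
Snow depth = 25.5 mm × 7.6 = 193.8 mm = 19.4 cm.

snow depth ≈ 19.4 cm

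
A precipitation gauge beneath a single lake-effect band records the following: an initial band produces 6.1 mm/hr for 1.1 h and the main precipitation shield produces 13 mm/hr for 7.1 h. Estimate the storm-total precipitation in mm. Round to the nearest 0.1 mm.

total ≈ 99.0 mm

Total = Σ Rᵢ Δtᵢ = 6.1 × 1.1 + 13 × 7.1
      = 6.71 + 92.3 = 99.0 mm.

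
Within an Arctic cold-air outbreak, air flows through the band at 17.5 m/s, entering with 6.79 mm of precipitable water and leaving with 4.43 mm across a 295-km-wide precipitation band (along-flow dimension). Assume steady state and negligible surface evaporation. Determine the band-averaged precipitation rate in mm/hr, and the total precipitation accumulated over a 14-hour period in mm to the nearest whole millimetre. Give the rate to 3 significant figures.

R ≈ 0.504 mm/hr; total ≈ 7 mm

Column moisture flux per unit crosswind length is F = V × PW.
Inflow: F_in = 17.5 × 6.79 = 118.825 mm·m/s
Outflow: F_out = 17.5 × 4.43 = 77.525 mm·m/s
Steady-state rate R = (F_in − F_out)/L = (118.825 − 77.525) / 295000 m = 1.400e-04 mm/s.
R = 1.400e-04 × 3600 = 0.504 mm/hr.
Over 14 h: total = 0.504 × 14 = 7.056 ≈ 7 mm.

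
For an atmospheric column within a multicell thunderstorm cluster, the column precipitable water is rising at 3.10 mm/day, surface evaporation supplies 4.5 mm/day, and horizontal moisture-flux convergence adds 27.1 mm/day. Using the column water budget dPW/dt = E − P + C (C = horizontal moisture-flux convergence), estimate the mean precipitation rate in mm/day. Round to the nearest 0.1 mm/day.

dPW/dt = +3.10 mm/day.
P = E + C − dPW/dt = 4.5 + (27.1) − (+3.10) = 28.5 mm/day.

P ≈ 28.5 mm/day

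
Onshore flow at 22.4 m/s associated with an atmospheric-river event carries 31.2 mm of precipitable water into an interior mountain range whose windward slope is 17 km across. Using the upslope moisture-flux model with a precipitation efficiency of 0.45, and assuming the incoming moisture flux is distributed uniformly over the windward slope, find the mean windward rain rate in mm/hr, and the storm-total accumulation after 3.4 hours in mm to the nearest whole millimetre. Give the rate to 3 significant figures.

R ≈ 66.6 mm/hr; total ≈ 226 mm

Incoming column moisture flux per unit ridge length: F = V × PW = 22.4 × 31.2 = 698.88 mm·m/s.
Spread over the 17 km slope with efficiency ε = 0.45: R = ε·F/W = 0.45 × 698.88 / 17000 m = 1.850e-02 mm/s.
R = 1.850e-02 × 3600 = 66.6 mm/hr.
Over 3.4 h: total = 66.6 × 3.4 = 226.44 ≈ 226 mm.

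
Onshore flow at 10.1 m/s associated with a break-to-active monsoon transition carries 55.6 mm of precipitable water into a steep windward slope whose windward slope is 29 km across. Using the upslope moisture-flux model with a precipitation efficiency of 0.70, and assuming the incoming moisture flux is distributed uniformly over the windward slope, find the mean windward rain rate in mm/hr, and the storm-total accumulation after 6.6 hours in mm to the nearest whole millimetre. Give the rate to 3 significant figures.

Incoming column moisture flux per unit ridge length: F = V × PW = 10.1 × 55.6 = 561.56 mm·m/s.
Spread over the 29 km slope with efficiency ε = 0.70: R = ε·F/W = 0.70 × 561.56 / 29000 m = 1.355e-02 mm/s.
R = 1.355e-02 × 3600 = 48.8 mm/hr.
Over 6.6 h: total = 48.8 × 6.6 = 322.08 ≈ 322 mm.

R ≈ 48.8 mm/hr; total ≈ 322 mm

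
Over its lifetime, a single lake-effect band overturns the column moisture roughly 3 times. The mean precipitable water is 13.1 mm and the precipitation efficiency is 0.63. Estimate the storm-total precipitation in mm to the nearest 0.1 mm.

precipitation ≈ 24.8 mm

Each cycle deposits ε × PW = 0.63 × 13.1 = 8.253 mm.
Over 3 cycles: 3 × 8.253 = 24.8 mm.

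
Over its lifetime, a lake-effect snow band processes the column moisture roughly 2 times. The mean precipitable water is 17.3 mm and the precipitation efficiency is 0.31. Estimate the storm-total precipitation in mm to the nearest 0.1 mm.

Each cycle deposits ε × PW = 0.31 × 17.3 = 5.363 mm.
Over 2 cycles: 2 × 5.363 = 10.7 mm.

precipitation ≈ 10.7 mm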